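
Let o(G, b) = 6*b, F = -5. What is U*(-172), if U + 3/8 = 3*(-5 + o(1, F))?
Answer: 36249/2 ≈ 18125.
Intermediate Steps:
U = -843/8 (U = -3/8 + 3*(-5 + 6*(-5)) = -3/8 + 3*(-5 - 30) = -3/8 + 3*(-35) = -3/8 - 105 = -843/8 ≈ -105.38)
U*(-172) = -843/8*(-172) = 36249/2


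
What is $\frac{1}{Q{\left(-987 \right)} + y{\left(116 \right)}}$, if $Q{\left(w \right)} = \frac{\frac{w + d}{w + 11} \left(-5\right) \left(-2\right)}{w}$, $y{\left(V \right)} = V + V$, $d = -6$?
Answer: $\frac{160552}{37246409} \approx 0.0043105$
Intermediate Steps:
$y{\left(V \right)} = 2 V$
$Q{\left(w \right)} = \frac{10 \left(-6 + w\right)}{w \left(11 + w\right)}$ ($Q{\left(w \right)} = \frac{\frac{w - 6}{w + 11} \left(-5\right) \left(-2\right)}{w} = \frac{\frac{-6 + w}{11 + w} \left(-5\right) \left(-2\right)}{w} = \frac{- \frac{5 \left(-6 + w\right)}{11 + w} \left(-2\right)}{w} = \frac{10 \frac{1}{11 + w} \left(-6 + w\right)}{w} = \frac{10 \left(-6 + w\right)}{w \left(11 + w\right)}$)
$\frac{1}{Q{\left(-987 \right)} + y{\left(116 \right)}} = \frac{1}{\frac{10 \left(-6 - 987\right)}{\left(-987\right) \left(11 - 987\right)} + 2 \cdot 116} = \frac{1}{10 \left(- \frac{1}{987}\right) \frac{1}{-976} \left(-993\right) + 232} = \frac{1}{10 \left(- \frac{1}{987}\right) \left(- \frac{1}{976}\right) \left(-993\right) + 232} = \frac{1}{- \frac{1655}{160552} + 232} = \frac{1}{\frac{37246409}{160552}} = \frac{160552}{37246409}$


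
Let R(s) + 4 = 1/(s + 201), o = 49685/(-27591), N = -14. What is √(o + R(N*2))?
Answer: I*√132032130473298/4773243 ≈ 2.4073*I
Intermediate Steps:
o = -49685/27591 (o = 49685*(-1/27591) = -49685/27591 ≈ -1.8008)
R(s) = -4 + 1/(201 + s) (R(s) = -4 + 1/(s + 201) = -4 + 1/(201 + s))
√(o + R(N*2)) = √(-49685/27591 + (-803 - (-56)*2)/(201 - 14*2)) = √(-49685/27591 + (-803 - 4*(-28))/(201 - 28)) = √(-49685/27591 + (-803 + 112)/173) = √(-49685/27591 + (1/173)*(-691)) = √(-49685/27591 - 691/173) = √(-27660886/4773243) = I*√132032130473298/4773243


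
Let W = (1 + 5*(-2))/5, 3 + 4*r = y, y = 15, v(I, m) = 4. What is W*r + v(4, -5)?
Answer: -7/5 ≈ -1.4000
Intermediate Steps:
r = 3 (r = -¾ + (¼)*15 = -¾ + 15/4 = 3)
W = -9/5 (W = (1 - 10)*(⅕) = -9*⅕ = -9/5 ≈ -1.8000)
W*r + v(4, -5) = -9/5*3 + 4 = -27/5 + 4 = -7/5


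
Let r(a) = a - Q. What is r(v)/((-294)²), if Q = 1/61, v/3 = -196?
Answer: -35869/5272596 ≈ -0.0068029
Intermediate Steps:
v = -588 (v = 3*(-196) = -588)
Q = 1/61 ≈ 0.016393
r(a) = -1/61 + a (r(a) = a - 1*1/61 = a - 1/61 = -1/61 + a)
r(v)/((-294)²) = (-1/61 - 588)/((-294)²) = -35869/61/86436 = -35869/61*1/86436 = -35869/5272596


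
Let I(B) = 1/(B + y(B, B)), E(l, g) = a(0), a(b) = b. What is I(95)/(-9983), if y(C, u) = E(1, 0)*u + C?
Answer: -1/1896770 ≈ -5.2721e-7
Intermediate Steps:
E(l, g) = 0
y(C, u) = C (y(C, u) = 0*u + C = 0 + C = C)
I(B) = 1/(2*B) (I(B) = 1/(B + B) = 1/(2*B))
I(95)/(-9983) = ((½)/95)/(-9983) = ((½)*(1/95))*(-1/9983) = (1/190)*(-1/9983) = -1/1896770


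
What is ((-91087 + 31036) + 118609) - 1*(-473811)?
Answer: 532369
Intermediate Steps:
((-91087 + 31036) + 118609) - 1*(-473811) = (-60051 + 118609) + 473811 = 58558 + 473811 = 532369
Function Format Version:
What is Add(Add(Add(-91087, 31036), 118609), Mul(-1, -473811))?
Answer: 532369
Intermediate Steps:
Add(Add(Add(-91087, 31036), 118609), Mul(-1, -473811)) = Add(Add(-60051, 118609), 473811) = Add(58558, 473811) = 532369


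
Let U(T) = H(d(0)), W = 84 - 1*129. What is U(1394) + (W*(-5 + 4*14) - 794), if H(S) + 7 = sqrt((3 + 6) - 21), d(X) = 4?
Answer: -3096 + 2*I*sqrt(3) ≈ -3096.0 + 3.4641*I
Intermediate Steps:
W = -45 (W = 84 - 129 = -45)
H(S) = -7 + 2*I*sqrt(3) (H(S) = -7 + sqrt((3 + 6) - 21) = -7 + sqrt(9 - 21) = -7 + sqrt(-12) = -7 + 2*I*sqrt(3))
U(T) = -7 + 2*I*sqrt(3)
U(1394) + (W*(-5 + 4*14) - 794) = (-7 + 2*I*sqrt(3)) + (-45*(-5 + 4*14) - 794) = (-7 + 2*I*sqrt(3)) + (-45*(-5 + 56) - 794) = (-7 + 2*I*sqrt(3)) + (-45*51 - 794) = (-7 + 2*I*sqrt(3)) + (-2295 - 794) = (-7 + 2*I*sqrt(3)) - 3089 = -3096 + 2*I*sqrt(3)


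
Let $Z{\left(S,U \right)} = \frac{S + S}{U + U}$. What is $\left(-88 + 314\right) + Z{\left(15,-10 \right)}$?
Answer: $\frac{449}{2} \approx 224.5$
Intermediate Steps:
$Z{\left(S,U \right)} = \frac{S}{U}$ ($Z{\left(S,U \right)} = \frac{2 S}{2 U} = 2 S \frac{1}{2 U} = \frac{S}{U}$)
$\left(-88 + 314\right) + Z{\left(15,-10 \right)} = \left(-88 + 314\right) + \frac{15}{-10} = 226 + 15 \left(- \frac{1}{10}\right) = 226 - \frac{3}{2} = \frac{449}{2}$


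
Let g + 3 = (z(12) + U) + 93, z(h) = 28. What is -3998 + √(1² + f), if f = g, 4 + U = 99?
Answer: -3998 + √214 ≈ -3983.4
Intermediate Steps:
U = 95 (U = -4 + 99 = 95)
g = 213 (g = -3 + ((28 + 95) + 93) = -3 + (123 + 93) = -3 + 216 = 213)
f = 213
-3998 + √(1² + f) = -3998 + √(1² + 213) = -3998 + √(1 + 213) = -3998 + √214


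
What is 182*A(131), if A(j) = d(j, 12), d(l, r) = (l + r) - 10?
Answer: 24206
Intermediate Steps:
d(l, r) = -10 + l + r
A(j) = 2 + j (A(j) = -10 + j + 12 = 2 + j)
182*A(131) = 182*(2 + 131) = 182*133 = 24206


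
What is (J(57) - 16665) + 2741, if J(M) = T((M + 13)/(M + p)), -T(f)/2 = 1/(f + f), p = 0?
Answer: -974737/70 ≈ -13925.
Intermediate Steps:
T(f) = -1/f (T(f) = -2/(f + f) = -2*1/(2*f) = -1/f)
J(M) = -M/(13 + M) (J(M) = -1/((M + 13)/(M + 0)) = -1/((13 + M)/M) = -M/(13 + M))
(J(57) - 16665) + 2741 = (-1*57/(13 + 57) - 16665) + 2741 = (-1*57/70 - 16665) + 2741 = (-1*57*1/70 - 16665) + 2741 = (-57/70 - 16665) + 2741 = -1166607/70 + 2741 = -974737/70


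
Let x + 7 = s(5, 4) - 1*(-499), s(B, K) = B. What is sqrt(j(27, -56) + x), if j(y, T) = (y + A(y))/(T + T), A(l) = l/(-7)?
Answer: sqrt(389486)/28 ≈ 22.289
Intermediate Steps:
A(l) = -l/7 (A(l) = l*(-1/7) = -l/7)
j(y, T) = 3*y/(7*T) (j(y, T) = (y - y/7)/(T + T) = (6*y/7)/((2*T)) = (6*y/7)*(1/(2*T)) = 3*y/(7*T))
x = 497 (x = -7 + (5 - 1*(-499)) = -7 + (5 + 499) = -7 + 504 = 497)
sqrt(j(27, -56) + x) = sqrt((3/7)*27/(-56) + 497) = sqrt((3/7)*27*(-1/56) + 497) = sqrt(-81/392 + 497) = sqrt(194743/392) = sqrt(389486)/28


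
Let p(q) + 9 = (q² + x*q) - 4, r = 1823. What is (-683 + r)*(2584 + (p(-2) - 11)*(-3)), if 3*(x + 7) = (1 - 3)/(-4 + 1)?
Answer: 2967800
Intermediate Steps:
x = -61/9 (x = -7 + ((1 - 3)/(-4 + 1))/3 = -7 + (-2/(-3))/3 = -7 + (-2*(-⅓))/3 = -7 + (⅓)*(⅔) = -7 + 2/9 = -61/9 ≈ -6.7778)
p(q) = -13 + q² - 61*q/9 (p(q) = -9 + ((q² - 61*q/9) - 4) = -9 + (-4 + q² - 61*q/9) = -13 + q² - 61*q/9)
(-683 + r)*(2584 + (p(-2) - 11)*(-3)) = (-683 + 1823)*(2584 + ((-13 + (-2)² - 61/9*(-2)) - 11)*(-3)) = 1140*(2584 + ((-13 + 4 + 122/9) - 11)*(-3)) = 1140*(2584 + (41/9 - 11)*(-3)) = 1140*(2584 - 58/9*(-3)) = 1140*(2584 + 58/3) = 1140*(7810/3) = 2967800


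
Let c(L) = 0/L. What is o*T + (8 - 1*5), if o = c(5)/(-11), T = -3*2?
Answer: 3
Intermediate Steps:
c(L) = 0
T = -6
o = 0 (o = 0/(-11) = 0*(-1/11) = 0)
o*T + (8 - 1*5) = 0*(-6) + (8 - 1*5) = 0 + (8 - 5) = 0 + 3 = 3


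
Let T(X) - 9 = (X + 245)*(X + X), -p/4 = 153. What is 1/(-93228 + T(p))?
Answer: 1/355989 ≈ 2.8091e-6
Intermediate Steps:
p = -612 (p = -4*153 = -612)
T(X) = 9 + 2*X*(245 + X) (T(X) = 9 + (X + 245)*(X + X) = 9 + (245 + X)*(2*X) = 9 + 2*X*(245 + X))
1/(-93228 + T(p)) = 1/(-93228 + (9 + 2*(-612)² + 490*(-612))) = 1/(-93228 + (9 + 2*374544 - 299880)) = 1/(-93228 + (9 + 749088 - 299880)) = 1/(-93228 + 449217) = 1/355989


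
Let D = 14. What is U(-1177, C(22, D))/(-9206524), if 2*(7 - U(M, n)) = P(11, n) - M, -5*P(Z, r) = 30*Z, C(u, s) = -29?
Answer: 1097/18413048 ≈ 5.9577e-5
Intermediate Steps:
P(Z, r) = -6*Z
U(M, n) = 40 + M/2 (U(M, n) = 7 - (-6*11 - M)/2 = 7 - (-66 - M)/2 = 7 + (33 + M/2) = 40 + M/2)
U(-1177, C(22, D))/(-9206524) = (40 + (½)*(-1177))/(-9206524) = (40 - 1177/2)*(-1/9206524) = -1097/2*(-1/9206524) = 1097/18413048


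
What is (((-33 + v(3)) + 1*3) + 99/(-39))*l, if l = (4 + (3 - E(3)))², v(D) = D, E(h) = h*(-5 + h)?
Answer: -4992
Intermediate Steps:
l = 169 (l = (4 + (3 - 3*(-5 + 3)))² = (4 + (3 - 3*(-2)))² = (4 + (3 - 1*(-6)))² = (4 + (3 + 6))² = (4 + 9)² = 13² = 169)
(((-33 + v(3)) + 1*3) + 99/(-39))*l = (((-33 + 3) + 1*3) + 99/(-39))*169 = ((-30 + 3) + 99*(-1/39))*169 = (-27 - 33/13)*169 = -384/13*169 = -4992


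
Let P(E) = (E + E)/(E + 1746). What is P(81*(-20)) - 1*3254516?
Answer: -22781792/7 ≈ -3.2545e+6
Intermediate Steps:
P(E) = 2*E/(1746 + E) (P(E) = (2*E)/(1746 + E) = 2*E/(1746 + E))
P(81*(-20)) - 1*3254516 = 2*(81*(-20))/(1746 + 81*(-20)) - 1*3254516 = 2*(-1620)/(1746 - 1620) - 3254516 = 2*(-1620)/126 - 3254516 = 2*(-1620)*(1/126) - 3254516 = -180/7 - 3254516 = -22781792/7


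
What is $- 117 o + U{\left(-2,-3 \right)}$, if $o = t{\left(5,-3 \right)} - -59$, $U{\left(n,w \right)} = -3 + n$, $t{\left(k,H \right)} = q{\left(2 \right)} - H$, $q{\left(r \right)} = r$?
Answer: $-7493$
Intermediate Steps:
$t{\left(k,H \right)} = 2 - H$
$o = 64$ ($o = \left(2 - -3\right) - -59 = \left(2 + 3\right) + 59 = 5 + 59 = 64$)
$- 117 o + U{\left(-2,-3 \right)} = \left(-117\right) 64 - 5 = -7488 - 5 = -7493$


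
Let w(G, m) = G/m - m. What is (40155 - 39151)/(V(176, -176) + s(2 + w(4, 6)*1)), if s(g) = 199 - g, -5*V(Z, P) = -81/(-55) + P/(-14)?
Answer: 2899050/576127 ≈ 5.0320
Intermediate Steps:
w(G, m) = -m + G/m
V(Z, P) = -81/275 + P/70 (V(Z, P) = -(-81/(-55) + P/(-14))/5 = -(-81*(-1/55) + P*(-1/14))/5 = -(81/55 - P/14)/5 = -81/275 + P/70)
(40155 - 39151)/(V(176, -176) + s(2 + w(4, 6)*1)) = (40155 - 39151)/((-81/275 + (1/70)*(-176)) + (199 - (2 + (-1*6 + 4/6)*1))) = 1004/((-81/275 - 88/35) + (199 - (2 + (-6 + 4*(⅙))*1))) = 1004/(-5407/1925 + (199 - (2 + (-6 + ⅔)*1))) = 1004/(-5407/1925 + (199 - (2 - 16/3*1))) = 1004/(-5407/1925 + (199 - (2 - 16/3))) = 1004/(-5407/1925 + (199 - 1*(-10/3))) = 1004/(-5407/1925 + (199 + 10/3)) = 1004/(-5407/1925 + 607/3) = 1004/(1152254/5775) = 1004*(5775/1152254) = 2899050/576127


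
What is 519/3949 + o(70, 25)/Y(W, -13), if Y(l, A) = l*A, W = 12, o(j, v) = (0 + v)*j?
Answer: -3414893/308022 ≈ -11.087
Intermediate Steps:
o(j, v) = j*v (o(j, v) = v*j = j*v)
Y(l, A) = A*l
519/3949 + o(70, 25)/Y(W, -13) = 519/3949 + (70*25)/((-13*12)) = 519*(1/3949) + 1750/(-156) = 519/3949 + 1750*(-1/156) = 519/3949 - 875/78 = -3414893/308022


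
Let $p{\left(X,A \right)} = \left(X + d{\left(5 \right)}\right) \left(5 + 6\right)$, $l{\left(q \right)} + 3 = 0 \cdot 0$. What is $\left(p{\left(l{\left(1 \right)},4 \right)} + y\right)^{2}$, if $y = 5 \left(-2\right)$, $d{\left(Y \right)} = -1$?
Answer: $2916$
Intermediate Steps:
$l{\left(q \right)} = -3$ ($l{\left(q \right)} = -3 + 0 \cdot 0 = -3 + 0 = -3$)
$p{\left(X,A \right)} = -11 + 11 X$ ($p{\left(X,A \right)} = \left(X - 1\right) \left(5 + 6\right) = \left(-1 + X\right) 11 = -11 + 11 X$)
$y = -10$
$\left(p{\left(l{\left(1 \right)},4 \right)} + y\right)^{2} = \left(\left(-11 + 11 \left(-3\right)\right) - 10\right)^{2} = \left(\left(-11 - 33\right) - 10\right)^{2} = \left(-44 - 10\right)^{2} = \left(-54\right)^{2} = 2916$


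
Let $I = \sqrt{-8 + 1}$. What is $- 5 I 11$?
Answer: $- 55 i \sqrt{7} \approx - 145.52 i$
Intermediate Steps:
$I = i \sqrt{7}$ ($I = \sqrt{-7} = i \sqrt{7} \approx 2.6458 i$)
$- 5 I 11 = - 5 i \sqrt{7} \cdot 11 = - 55 i \sqrt{7}$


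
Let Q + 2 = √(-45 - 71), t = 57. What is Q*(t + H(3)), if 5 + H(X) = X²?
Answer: -122 + 122*I*√29 ≈ -122.0 + 656.99*I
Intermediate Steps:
H(X) = -5 + X²
Q = -2 + 2*I*√29 (Q = -2 + √(-45 - 71) = -2 + √(-116) = -2 + 2*I*√29 ≈ -2.0 + 10.77*I)
Q*(t + H(3)) = (-2 + 2*I*√29)*(57 + (-5 + 3²)) = (-2 + 2*I*√29)*(57 + (-5 + 9)) = (-2 + 2*I*√29)*(57 + 4) = (-2 + 2*I*√29)*61 = -122 + 122*I*√29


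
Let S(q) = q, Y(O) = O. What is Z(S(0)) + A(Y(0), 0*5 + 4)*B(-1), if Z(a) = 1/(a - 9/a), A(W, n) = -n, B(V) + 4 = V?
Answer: 20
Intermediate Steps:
B(V) = -4 + V
Z(S(0)) + A(Y(0), 0*5 + 4)*B(-1) = 0/(-9 + 0²) + (-(0*5 + 4))*(-4 - 1) = 0/(-9 + 0) - (0 + 4)*(-5) = 0/(-9) - 1*4*(-5) = 0*(-⅑) - 4*(-5) = 0 + 20 = 20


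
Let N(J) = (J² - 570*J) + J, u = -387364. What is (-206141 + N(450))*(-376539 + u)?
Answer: 198378733973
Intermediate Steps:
N(J) = J² - 569*J
(-206141 + N(450))*(-376539 + u) = (-206141 + 450*(-569 + 450))*(-376539 - 387364) = (-206141 + 450*(-119))*(-763903) = (-206141 - 53550)*(-763903) = -259691*(-763903) = 198378733973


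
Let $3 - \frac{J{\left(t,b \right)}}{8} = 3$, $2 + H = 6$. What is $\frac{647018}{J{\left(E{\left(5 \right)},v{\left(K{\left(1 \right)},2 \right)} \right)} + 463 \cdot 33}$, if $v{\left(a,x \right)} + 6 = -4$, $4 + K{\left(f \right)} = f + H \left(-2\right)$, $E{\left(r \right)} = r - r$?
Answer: $\frac{647018}{15279} \approx 42.347$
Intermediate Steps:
$H = 4$ ($H = -2 + 6 = 4$)
$E{\left(r \right)} = 0$
$K{\left(f \right)} = -12 + f$ ($K{\left(f \right)} = -4 + \left(f + 4 \left(-2\right)\right) = -4 + \left(f - 8\right) = -4 + \left(-8 + f\right) = -12 + f$)
$v{\left(a,x \right)} = -10$ ($v{\left(a,x \right)} = -6 - 4 = -10$)
$J{\left(t,b \right)} = 0$ ($J{\left(t,b \right)} = 24 - 24 = 0$)
$\frac{647018}{J{\left(E{\left(5 \right)},v{\left(K{\left(1 \right)},2 \right)} \right)} + 463 \cdot 33} = \frac{647018}{0 + 463 \cdot 33} = \frac{647018}{0 + 15279} = \frac{647018}{15279}$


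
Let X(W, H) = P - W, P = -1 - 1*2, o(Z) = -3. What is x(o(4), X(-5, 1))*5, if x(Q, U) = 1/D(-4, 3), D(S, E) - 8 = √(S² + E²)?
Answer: 5/13 ≈ 0.38462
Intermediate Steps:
D(S, E) = 8 + √(E² + S²) (D(S, E) = 8 + √(S² + E²) = 8 + √(E² + S²))
P = -3 (P = -1 - 2 = -3)
X(W, H) = -3 - W
x(Q, U) = 1/13 (x(Q, U) = 1/(8 + √(3² + (-4)²)) = 1/(8 + √(9 + 16)) = 1/(8 + √25) = 1/(8 + 5) = 1/13)
x(o(4), X(-5, 1))*5 = (1/13)*5 = 5/13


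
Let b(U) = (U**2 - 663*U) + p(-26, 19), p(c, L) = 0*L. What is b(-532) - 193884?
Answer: 441856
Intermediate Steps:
p(c, L) = 0
b(U) = U**2 - 663*U (b(U) = (U**2 - 663*U) + 0 = U**2 - 663*U)
b(-532) - 193884 = -532*(-663 - 532) - 193884 = -532*(-1195) - 193884 = 635740 - 193884 = 441856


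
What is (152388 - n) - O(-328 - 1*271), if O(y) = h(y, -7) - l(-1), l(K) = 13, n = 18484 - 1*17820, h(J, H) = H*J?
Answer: 147544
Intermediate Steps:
n = 664 (n = 18484 - 17820 = 664)
O(y) = -13 - 7*y (O(y) = -7*y - 1*13 = -7*y - 13 = -13 - 7*y)
(152388 - n) - O(-328 - 1*271) = (152388 - 1*664) - (-13 - 7*(-328 - 1*271)) = (152388 - 664) - (-13 - 7*(-328 - 271)) = 151724 - (-13 - 7*(-599)) = 151724 - (-13 + 4193) = 151724 - 1*4180 = 151724 - 4180 = 147544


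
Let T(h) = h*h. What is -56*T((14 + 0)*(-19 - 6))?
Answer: -6860000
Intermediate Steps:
T(h) = h²
-56*T((14 + 0)*(-19 - 6)) = -56*(-19 - 6)²*(14 + 0)² = -56*(14*(-25))² = -56*(-350)² = -56*122500 = -6860000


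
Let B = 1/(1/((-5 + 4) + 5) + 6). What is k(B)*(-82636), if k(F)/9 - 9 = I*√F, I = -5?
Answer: -5206068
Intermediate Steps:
B = 4/25 (B = 1/(1/(-1 + 5) + 6) = 1/(1/4 + 6) = 1/(¼ + 6) = 1/(25/4) = 4/25 ≈ 0.16000)
k(F) = 81 - 45*√F (k(F) = 81 + 9*(-5*√F) = 81 - 45*√F)
k(B)*(-82636) = (81 - 45*√(4/25))*(-82636) = (81 - 45*⅖)*(-82636) = (81 - 18)*(-82636) = 63*(-82636) = -5206068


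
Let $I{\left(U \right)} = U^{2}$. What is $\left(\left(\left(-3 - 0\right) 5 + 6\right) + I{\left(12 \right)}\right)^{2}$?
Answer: $18225$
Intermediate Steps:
$\left(\left(\left(-3 - 0\right) 5 + 6\right) + I{\left(12 \right)}\right)^{2} = \left(\left(\left(-3 - 0\right) 5 + 6\right) + 12^{2}\right)^{2} = \left(\left(\left(-3 + 0\right) 5 + 6\right) + 144\right)^{2} = \left(\left(\left(-3\right) 5 + 6\right) + 144\right)^{2} = \left(\left(-15 + 6\right) + 144\right)^{2} = \left(-9 + 144\right)^{2} = 135^{2} = 18225$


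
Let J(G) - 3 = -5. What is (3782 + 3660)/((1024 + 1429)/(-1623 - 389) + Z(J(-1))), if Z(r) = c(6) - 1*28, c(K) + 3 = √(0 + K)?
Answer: -970644431800/4177991761 - 30126287648*√6/4177991761 ≈ -249.99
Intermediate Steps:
J(G) = -2 (J(G) = 3 - 5 = -2)
c(K) = -3 + √K (c(K) = -3 + √(0 + K) = -3 + √K)
Z(r) = -31 + √6 (Z(r) = (-3 + √6) - 1*28 = (-3 + √6) - 28 = -31 + √6)
(3782 + 3660)/((1024 + 1429)/(-1623 - 389) + Z(J(-1))) = (3782 + 3660)/((1024 + 1429)/(-1623 - 389) + (-31 + √6)) = 7442/(2453/(-2012) + (-31 + √6)) = 7442/(2453*(-1/2012) + (-31 + √6)) = 7442/(-2453/2012 + (-31 + √6)) = 7442/(-64825/2012 + √6)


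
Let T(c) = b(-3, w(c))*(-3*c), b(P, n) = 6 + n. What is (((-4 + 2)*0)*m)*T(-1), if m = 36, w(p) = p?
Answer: 0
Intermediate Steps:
T(c) = -3*c*(6 + c) (T(c) = (6 + c)*(-3*c) = -3*c*(6 + c))
(((-4 + 2)*0)*m)*T(-1) = (((-4 + 2)*0)*36)*(-3*(-1)*(6 - 1)) = (-2*0*36)*(-3*(-1)*5) = (0*36)*15 = 0*15 = 0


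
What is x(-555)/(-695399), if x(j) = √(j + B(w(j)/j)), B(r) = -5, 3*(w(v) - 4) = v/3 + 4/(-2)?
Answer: -4*I*√35/695399 ≈ -3.403e-5*I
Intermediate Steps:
w(v) = 10/3 + v/9 (w(v) = 4 + (v/3 + 4/(-2))/3 = 4 + (v*(⅓) + 4*(-½))/3 = 4 + (v/3 - 2)/3 = 4 + (-2 + v/3)/3 = 4 + (-⅔ + v/9) = 10/3 + v/9)
x(j) = √(-5 + j) (x(j) = √(j - 5) = √(-5 + j))
x(-555)/(-695399) = √(-5 - 555)/(-695399) = √(-560)*(-1/695399) = (4*I*√35)*(-1/695399) = -4*I*√35/695399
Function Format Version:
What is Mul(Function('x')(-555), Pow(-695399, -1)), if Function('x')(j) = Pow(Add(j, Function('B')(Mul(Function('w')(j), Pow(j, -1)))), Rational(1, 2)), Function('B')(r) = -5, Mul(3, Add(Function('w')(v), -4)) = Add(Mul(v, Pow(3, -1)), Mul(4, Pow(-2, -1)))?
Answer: Mul(Rational(-4, 695399), I, Pow(35, Rational(1, 2))) ≈ Mul(-3.4030e-5, I)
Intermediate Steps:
Function('w')(v) = Add(Rational(10, 3), Mul(Rational(1, 9), v)) (Function('w')(v) = Add(4, Mul(Rational(1, 3), Add(Mul(v, Pow(3, -1)), Mul(4, Pow(-2, -1))))) = Add(4, Mul(Rational(1, 3), Add(Mul(v, Rational(1, 3)), Mul(4, Rational(-1, 2))))) = Add(4, Mul(Rational(1, 3), Add(Mul(Rational(1, 3), v), -2))) = Add(4, Mul(Rational(1, 3), Add(-2, Mul(Rational(1, 3), v)))) = Add(4, Add(Rational(-2, 3), Mul(Rational(1, 9), v))) = Add(Rational(10, 3), Mul(Rational(1, 9), v)))
Function('x')(j) = Pow(Add(-5, j), Rational(1, 2)) (Function('x')(j) = Pow(Add(j, -5), Rational(1, 2)) = Pow(Add(-5, j), Rational(1, 2)))
Mul(Function('x')(-555), Pow(-695399, -1)) = Mul(Pow(Add(-5, -555), Rational(1, 2)), Pow(-695399, -1)) = Mul(Pow(-560, Rational(1, 2)), Rational(-1, 695399)) = Mul(Mul(4, I, Pow(35, Rational(1, 2))), Rational(-1, 695399)) = Mul(Rational(-4, 695399), I, Pow(35, Rational(1, 2)))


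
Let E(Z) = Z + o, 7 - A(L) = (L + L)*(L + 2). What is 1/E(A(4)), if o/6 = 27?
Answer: 1/121 ≈ 0.0082645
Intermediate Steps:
o = 162 (o = 6*27 = 162)
A(L) = 7 - 2*L*(2 + L) (A(L) = 7 - (L + L)*(L + 2) = 7 - 2*L*(2 + L))
E(Z) = 162 + Z (E(Z) = Z + 162 = 162 + Z)
1/E(A(4)) = 1/(162 + (7 - 4*4 - 2*4**2)) = 1/(162 + (7 - 16 - 2*16)) = 1/(162 + (7 - 16 - 32)) = 1/(162 - 41) = 1/121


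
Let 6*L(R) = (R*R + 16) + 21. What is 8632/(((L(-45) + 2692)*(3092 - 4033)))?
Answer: -25896/8569687 ≈ -0.0030218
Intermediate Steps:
L(R) = 37/6 + R²/6 (L(R) = ((R*R + 16) + 21)/6 = ((R² + 16) + 21)/6 = ((16 + R²) + 21)/6 = (37 + R²)/6 = 37/6 + R²/6)
8632/(((L(-45) + 2692)*(3092 - 4033))) = 8632/((((37/6 + (⅙)*(-45)²) + 2692)*(3092 - 4033))) = 8632/((((37/6 + (⅙)*2025) + 2692)*(-941))) = 8632/((((37/6 + 675/2) + 2692)*(-941))) = 8632/(((1031/3 + 2692)*(-941))) = 8632/(((9107/3)*(-941))) = 8632/(-8569687/3) = 8632*(-3/8569687) = -25896/8569687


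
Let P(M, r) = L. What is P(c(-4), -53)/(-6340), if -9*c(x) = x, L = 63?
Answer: -63/6340 ≈ -0.0099369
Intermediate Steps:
c(x) = -x/9
P(M, r) = 63
P(c(-4), -53)/(-6340) = 63/(-6340) = 63*(-1/6340) = -63/6340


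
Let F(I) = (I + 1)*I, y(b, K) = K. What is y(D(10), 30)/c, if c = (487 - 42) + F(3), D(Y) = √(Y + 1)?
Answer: 30/457 ≈ 0.065645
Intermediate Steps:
D(Y) = √(1 + Y)
F(I) = I*(1 + I) (F(I) = (1 + I)*I = I*(1 + I))
c = 457 (c = (487 - 42) + 3*(1 + 3) = 445 + 3*4 = 445 + 12 = 457)
y(D(10), 30)/c = 30/457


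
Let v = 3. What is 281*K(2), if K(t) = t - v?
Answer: -281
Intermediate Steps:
K(t) = -3 + t (K(t) = t - 1*3 = t - 3 = -3 + t)
281*K(2) = 281*(-3 + 2) = 281*(-1) = -281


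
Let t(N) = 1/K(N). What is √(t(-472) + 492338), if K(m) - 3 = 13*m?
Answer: √18518648408749/6133 ≈ 701.67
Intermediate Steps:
K(m) = 3 + 13*m
t(N) = 1/(3 + 13*N)
√(t(-472) + 492338) = √(1/(3 + 13*(-472)) + 492338) = √(1/(3 - 6136) + 492338) = √(1/(-6133) + 492338) = √(-1/6133 + 492338) = √(3019508953/6133) = √18518648408749/6133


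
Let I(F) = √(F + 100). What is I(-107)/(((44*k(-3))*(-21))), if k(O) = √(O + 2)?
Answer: -√7/924 ≈ -0.0028634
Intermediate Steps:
k(O) = √(2 + O)
I(F) = √(100 + F)
I(-107)/(((44*k(-3))*(-21))) = √(100 - 107)/(((44*√(2 - 3))*(-21))) = √(-7)/(((44*√(-1))*(-21))) = (I*√7)/(((44*I)*(-21))) = (I*√7)/((-924*I)) = (I*√7)*(I/924) = -√7/924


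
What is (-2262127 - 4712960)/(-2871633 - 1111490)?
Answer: 6975087/3983123 ≈ 1.7512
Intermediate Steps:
(-2262127 - 4712960)/(-2871633 - 1111490) = -6975087/(-3983123) = -6975087*(-1/3983123) = 6975087/3983123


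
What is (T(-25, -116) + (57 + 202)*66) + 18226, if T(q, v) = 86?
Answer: 35406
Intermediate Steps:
(T(-25, -116) + (57 + 202)*66) + 18226 = (86 + (57 + 202)*66) + 18226 = (86 + 259*66) + 18226 = (86 + 17094) + 18226 = 17180 + 18226 = 35406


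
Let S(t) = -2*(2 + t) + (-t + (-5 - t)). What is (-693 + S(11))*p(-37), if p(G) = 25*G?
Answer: 690050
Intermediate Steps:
S(t) = -9 - 4*t (S(t) = (-4 - 2*t) + (-5 - 2*t) = -9 - 4*t)
(-693 + S(11))*p(-37) = (-693 + (-9 - 4*11))*(25*(-37)) = (-693 + (-9 - 44))*(-925) = (-693 - 53)*(-925) = -746*(-925) = 690050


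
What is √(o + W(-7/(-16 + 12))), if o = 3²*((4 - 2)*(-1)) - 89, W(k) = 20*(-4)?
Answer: I*√187 ≈ 13.675*I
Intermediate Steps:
W(k) = -80
o = -107 (o = 9*(2*(-1)) - 89 = 9*(-2) - 89 = -18 - 89 = -107)
√(o + W(-7/(-16 + 12))) = √(-107 - 80) = √(-187) = I*√187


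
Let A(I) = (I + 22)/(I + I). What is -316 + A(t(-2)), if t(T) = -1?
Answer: -653/2 ≈ -326.50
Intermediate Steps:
A(I) = (22 + I)/(2*I) (A(I) = (22 + I)/((2*I)) = (22 + I)*(1/(2*I)) = (22 + I)/(2*I))
-316 + A(t(-2)) = -316 + (½)*(22 - 1)/(-1) = -316 + (½)*(-1)*21 = -316 - 21/2 = -653/2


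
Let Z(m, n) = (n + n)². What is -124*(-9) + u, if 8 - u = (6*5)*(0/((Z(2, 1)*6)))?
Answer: 1124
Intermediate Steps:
Z(m, n) = 4*n² (Z(m, n) = (2*n)² = 4*n²)
u = 8 (u = 8 - 6*5*0/(((4*1²)*6)) = 8 - 30*0/(((4*1)*6)) = 8 - 30*0/((4*6)) = 8 - 30*0/24 = 8 - 30*0*(1/24) = 8 - 30*0 = 8 - 1*0 = 8 + 0 = 8)
-124*(-9) + u = -124*(-9) + 8 = 1116 + 8 = 1124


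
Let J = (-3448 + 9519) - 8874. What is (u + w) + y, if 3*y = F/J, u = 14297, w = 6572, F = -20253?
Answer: 58502558/2803 ≈ 20871.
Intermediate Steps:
J = -2803 (J = 6071 - 8874 = -2803)
y = 6751/2803 (y = (-20253/(-2803))/3 = (-20253*(-1/2803))/3 = (⅓)*(20253/2803) = 6751/2803 ≈ 2.4085)
(u + w) + y = (14297 + 6572) + 6751/2803 = 20869 + 6751/2803 = 58502558/2803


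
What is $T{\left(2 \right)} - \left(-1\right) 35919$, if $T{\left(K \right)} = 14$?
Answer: $35933$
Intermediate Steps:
$T{\left(2 \right)} - \left(-1\right) 35919 = 14 - \left(-1\right) 35919 = 14 - -35919 = 14 + 35919 = 35933$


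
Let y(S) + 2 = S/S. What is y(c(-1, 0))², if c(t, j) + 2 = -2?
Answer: 1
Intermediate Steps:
c(t, j) = -4 (c(t, j) = -2 - 2 = -4)
y(S) = -1 (y(S) = -2 + S/S = -2 + 1 = -1)
y(c(-1, 0))² = (-1)² = 1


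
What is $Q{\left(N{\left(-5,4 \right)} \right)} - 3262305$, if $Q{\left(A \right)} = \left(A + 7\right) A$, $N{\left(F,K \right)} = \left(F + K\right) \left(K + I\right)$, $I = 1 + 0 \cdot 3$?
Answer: $-3262315$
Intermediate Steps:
$I = 1$ ($I = 1 + 0 = 1$)
$N{\left(F,K \right)} = \left(1 + K\right) \left(F + K\right)$ ($N{\left(F,K \right)} = \left(F + K\right) \left(K + 1\right) = \left(F + K\right) \left(1 + K\right) = \left(1 + K\right) \left(F + K\right)$)
$Q{\left(A \right)} = A \left(7 + A\right)$ ($Q{\left(A \right)} = \left(7 + A\right) A = A \left(7 + A\right)$)
$Q{\left(N{\left(-5,4 \right)} \right)} - 3262305 = \left(-5 + 4 + 4^{2} - 20\right) \left(7 + \left(-5 + 4 + 4^{2} - 20\right)\right) - 3262305 = \left(-5 + 4 + 16 - 20\right) \left(7 + \left(-5 + 4 + 16 - 20\right)\right) - 3262305 = - 5 \left(7 - 5\right) - 3262305 = \left(-5\right) 2 - 3262305 = -10 - 3262305 = -3262315$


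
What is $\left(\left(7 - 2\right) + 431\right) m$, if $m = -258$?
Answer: $-112488$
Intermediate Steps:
$\left(\left(7 - 2\right) + 431\right) m = \left(\left(7 - 2\right) + 431\right) \left(-258\right) = \left(5 + 431\right) \left(-258\right) = 436 \left(-258\right) = -112488$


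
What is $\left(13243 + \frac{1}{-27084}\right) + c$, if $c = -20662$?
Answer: $- \frac{200936197}{27084} \approx -7419.0$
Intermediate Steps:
$\left(13243 + \frac{1}{-27084}\right) + c = \left(13243 + \frac{1}{-27084}\right) - 20662 = \left(13243 - \frac{1}{27084}\right) - 20662 = \frac{358673411}{27084} - 20662 = - \frac{200936197}{27084}$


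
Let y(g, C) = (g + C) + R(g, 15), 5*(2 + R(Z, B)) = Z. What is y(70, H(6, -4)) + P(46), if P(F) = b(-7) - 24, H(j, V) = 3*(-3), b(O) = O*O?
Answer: 98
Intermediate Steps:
b(O) = O²
R(Z, B) = -2 + Z/5
H(j, V) = -9
y(g, C) = -2 + C + 6*g/5 (y(g, C) = (g + C) + (-2 + g/5) = (C + g) + (-2 + g/5) = -2 + C + 6*g/5)
P(F) = 25 (P(F) = (-7)² - 24 = 49 - 24 = 25)
y(70, H(6, -4)) + P(46) = (-2 - 9 + (6/5)*70) + 25 = (-2 - 9 + 84) + 25 = 73 + 25 = 98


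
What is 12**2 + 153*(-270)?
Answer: -41166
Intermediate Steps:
12**2 + 153*(-270) = 144 - 41310 = -41166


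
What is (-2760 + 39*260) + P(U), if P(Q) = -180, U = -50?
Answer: 7200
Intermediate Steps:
(-2760 + 39*260) + P(U) = (-2760 + 39*260) - 180 = (-2760 + 10140) - 180 = 7380 - 180 = 7200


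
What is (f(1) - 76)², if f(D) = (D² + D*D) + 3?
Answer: 5041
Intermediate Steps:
f(D) = 3 + 2*D² (f(D) = (D² + D²) + 3 = 2*D² + 3 = 3 + 2*D²)
(f(1) - 76)² = ((3 + 2*1²) - 76)² = ((3 + 2*1) - 76)² = ((3 + 2) - 76)² = (5 - 76)² = (-71)² = 5041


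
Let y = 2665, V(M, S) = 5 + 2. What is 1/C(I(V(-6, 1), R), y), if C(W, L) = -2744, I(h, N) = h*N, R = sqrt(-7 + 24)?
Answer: -1/2744 ≈ -0.00036443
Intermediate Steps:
V(M, S) = 7
R = sqrt(17) ≈ 4.1231
I(h, N) = N*h
1/C(I(V(-6, 1), R), y) = 1/(-2744) = -1/2744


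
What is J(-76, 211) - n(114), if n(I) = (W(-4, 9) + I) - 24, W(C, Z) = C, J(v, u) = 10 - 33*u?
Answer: -7039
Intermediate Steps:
J(v, u) = 10 - 33*u
n(I) = -28 + I (n(I) = (-4 + I) - 24 = -28 + I)
J(-76, 211) - n(114) = (10 - 33*211) - (-28 + 114) = (10 - 6963) - 1*86 = -6953 - 86 = -7039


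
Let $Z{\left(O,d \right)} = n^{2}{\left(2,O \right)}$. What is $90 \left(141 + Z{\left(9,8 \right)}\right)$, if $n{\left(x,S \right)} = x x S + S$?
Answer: $194940$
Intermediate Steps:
$n{\left(x,S \right)} = S + S x^{2}$ ($n{\left(x,S \right)} = x^{2} S + S = S x^{2} + S = S + S x^{2}$)
$Z{\left(O,d \right)} = 25 O^{2}$ ($Z{\left(O,d \right)} = \left(O \left(1 + 2^{2}\right)\right)^{2} = \left(O \left(1 + 4\right)\right)^{2} = \left(O 5\right)^{2} = \left(5 O\right)^{2} = 25 O^{2}$)
$90 \left(141 + Z{\left(9,8 \right)}\right) = 90 \left(141 + 25 \cdot 9^{2}\right) = 90 \left(141 + 25 \cdot 81\right) = 90 \left(141 + 2025\right) = 90 \cdot 2166 = 194940$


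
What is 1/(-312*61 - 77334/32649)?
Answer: -10883/207151034 ≈ -5.2537e-5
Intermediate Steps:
1/(-312*61 - 77334/32649) = 1/(-19032 - 77334*1/32649) = 1/(-19032 - 25778/10883) = 1/(-207151034/10883) = -10883/207151034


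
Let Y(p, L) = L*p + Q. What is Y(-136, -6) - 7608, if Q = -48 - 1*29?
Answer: -6869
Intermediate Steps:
Q = -77 (Q = -48 - 29 = -77)
Y(p, L) = -77 + L*p (Y(p, L) = L*p - 77 = -77 + L*p)
Y(-136, -6) - 7608 = (-77 - 6*(-136)) - 7608 = (-77 + 816) - 7608 = 739 - 7608 = -6869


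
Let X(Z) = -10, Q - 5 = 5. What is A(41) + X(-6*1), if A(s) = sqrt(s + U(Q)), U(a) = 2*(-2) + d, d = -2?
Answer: -10 + sqrt(35) ≈ -4.0839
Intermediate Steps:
Q = 10 (Q = 5 + 5 = 10)
U(a) = -6 (U(a) = 2*(-2) - 2 = -4 - 2 = -6)
A(s) = sqrt(-6 + s) (A(s) = sqrt(s - 6) = sqrt(-6 + s))
A(41) + X(-6*1) = sqrt(-6 + 41) - 10 = sqrt(35) - 10 = -10 + sqrt(35)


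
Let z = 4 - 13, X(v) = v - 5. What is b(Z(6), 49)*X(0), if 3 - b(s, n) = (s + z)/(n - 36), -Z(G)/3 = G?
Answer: -330/13 ≈ -25.385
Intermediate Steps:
Z(G) = -3*G
X(v) = -5 + v
z = -9
b(s, n) = 3 - (-9 + s)/(-36 + n) (b(s, n) = 3 - (s - 9)/(n - 36) = 3 - (-9 + s)/(-36 + n))
b(Z(6), 49)*X(0) = ((-99 - (-3)*6 + 3*49)/(-36 + 49))*(-5 + 0) = ((-99 - 1*(-18) + 147)/13)*(-5) = ((-99 + 18 + 147)/13)*(-5) = ((1/13)*66)*(-5) = (66/13)*(-5) = -330/13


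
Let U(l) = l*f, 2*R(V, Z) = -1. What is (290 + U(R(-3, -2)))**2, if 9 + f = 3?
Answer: 85849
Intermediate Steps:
f = -6 (f = -9 + 3 = -6)
R(V, Z) = -1/2 (R(V, Z) = (1/2)*(-1) = -1/2)
U(l) = -6*l (U(l) = l*(-6) = -6*l)
(290 + U(R(-3, -2)))**2 = (290 - 6*(-1/2))**2 = (290 + 3)**2 = 293**2 = 85849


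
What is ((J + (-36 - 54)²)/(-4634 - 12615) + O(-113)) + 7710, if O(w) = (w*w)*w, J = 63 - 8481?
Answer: -24755540245/17249 ≈ -1.4352e+6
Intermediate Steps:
J = -8418
O(w) = w³ (O(w) = w²*w = w³)
((J + (-36 - 54)²)/(-4634 - 12615) + O(-113)) + 7710 = ((-8418 + (-36 - 54)²)/(-4634 - 12615) + (-113)³) + 7710 = ((-8418 + (-90)²)/(-17249) - 1442897) + 7710 = ((-8418 + 8100)*(-1/17249) - 1442897) + 7710 = (-318*(-1/17249) - 1442897) + 7710 = (318/17249 - 1442897) + 7710 = -24888530035/17249 + 7710 = -24755540245/17249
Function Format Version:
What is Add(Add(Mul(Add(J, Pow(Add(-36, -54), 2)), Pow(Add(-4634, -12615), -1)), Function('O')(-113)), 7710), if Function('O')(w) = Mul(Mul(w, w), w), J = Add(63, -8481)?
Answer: Rational(-24755540245, 17249) ≈ -1.4352e+6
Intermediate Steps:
J = -8418
Function('O')(w) = Pow(w, 3) (Function('O')(w) = Mul(Pow(w, 2), w) = Pow(w, 3))
Add(Add(Mul(Add(J, Pow(Add(-36, -54), 2)), Pow(Add(-4634, -12615), -1)), Function('O')(-113)), 7710) = Add(Add(Mul(Add(-8418, Pow(Add(-36, -54), 2)), Pow(Add(-4634, -12615), -1)), Pow(-113, 3)), 7710) = Add(Add(Mul(Add(-8418, Pow(-90, 2)), Pow(-17249, -1)), -1442897), 7710) = Add(Add(Mul(Add(-8418, 8100), Rational(-1, 17249)), -1442897), 7710) = Add(Add(Mul(-318, Rational(-1, 17249)), -1442897), 7710) = Add(Add(Rational(318, 17249), -1442897), 7710) = Add(Rational(-24888530035, 17249), 7710) = Rational(-24755540245, 17249)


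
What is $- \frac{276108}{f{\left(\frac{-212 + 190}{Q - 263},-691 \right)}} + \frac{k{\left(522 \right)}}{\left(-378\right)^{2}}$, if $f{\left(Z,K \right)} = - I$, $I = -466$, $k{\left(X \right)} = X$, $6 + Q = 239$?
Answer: $- \frac{1095865895}{1849554} \approx -592.5$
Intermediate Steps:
$Q = 233$ ($Q = -6 + 239 = 233$)
$f{\left(Z,K \right)} = 466$ ($f{\left(Z,K \right)} = \left(-1\right) \left(-466\right) = 466$)
$- \frac{276108}{f{\left(\frac{-212 + 190}{Q - 263},-691 \right)}} + \frac{k{\left(522 \right)}}{\left(-378\right)^{2}} = - \frac{276108}{466} + \frac{522}{\left(-378\right)^{2}} = \left(-276108\right) \frac{1}{466} + \frac{522}{142884} = - \frac{138054}{233} + 522 \cdot \frac{1}{142884} = - \frac{138054}{233} + \frac{29}{7938} = - \frac{1095865895}{1849554}$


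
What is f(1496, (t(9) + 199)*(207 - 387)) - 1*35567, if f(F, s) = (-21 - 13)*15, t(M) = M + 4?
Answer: -36077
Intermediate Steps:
t(M) = 4 + M
f(F, s) = -510 (f(F, s) = -34*15 = -510)
f(1496, (t(9) + 199)*(207 - 387)) - 1*35567 = -510 - 1*35567 = -510 - 35567 = -36077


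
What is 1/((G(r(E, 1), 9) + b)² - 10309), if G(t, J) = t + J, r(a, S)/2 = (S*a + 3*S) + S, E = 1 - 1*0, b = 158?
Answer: 1/21020 ≈ 4.7574e-5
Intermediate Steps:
E = 1 (E = 1 + 0 = 1)
r(a, S) = 8*S + 2*S*a (r(a, S) = 2*((S*a + 3*S) + S) = 2*((3*S + S*a) + S) = 2*(4*S + S*a) = 8*S + 2*S*a)
G(t, J) = J + t
1/((G(r(E, 1), 9) + b)² - 10309) = 1/(((9 + 2*1*(4 + 1)) + 158)² - 10309) = 1/(((9 + 2*1*5) + 158)² - 10309) = 1/(((9 + 10) + 158)² - 10309) = 1/((19 + 158)² - 10309) = 1/(177² - 10309) = 1/(31329 - 10309) = 1/21020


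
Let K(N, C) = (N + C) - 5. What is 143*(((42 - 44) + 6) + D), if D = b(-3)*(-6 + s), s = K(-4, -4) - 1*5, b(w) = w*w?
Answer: -30316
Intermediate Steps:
b(w) = w**2
K(N, C) = -5 + C + N (K(N, C) = (C + N) - 5 = -5 + C + N)
s = -18 (s = (-5 - 4 - 4) - 1*5 = -13 - 5 = -18)
D = -216 (D = (-3)**2*(-6 - 18) = 9*(-24) = -216)
143*(((42 - 44) + 6) + D) = 143*(((42 - 44) + 6) - 216) = 143*((-2 + 6) - 216) = 143*(4 - 216) = 143*(-212) = -30316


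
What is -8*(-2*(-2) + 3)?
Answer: -56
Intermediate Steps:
-8*(-2*(-2) + 3) = -8*(4 + 3) = -8*7 = -56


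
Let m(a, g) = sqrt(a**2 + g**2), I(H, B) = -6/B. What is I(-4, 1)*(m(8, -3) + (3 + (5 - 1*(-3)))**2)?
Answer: -726 - 6*sqrt(73) ≈ -777.26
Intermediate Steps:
I(-4, 1)*(m(8, -3) + (3 + (5 - 1*(-3)))**2) = (-6/1)*(sqrt(8**2 + (-3)**2) + (3 + (5 - 1*(-3)))**2) = (-6*1)*(sqrt(64 + 9) + (3 + (5 + 3))**2) = -6*(sqrt(73) + (3 + 8)**2) = -6*(sqrt(73) + 11**2) = -6*(sqrt(73) + 121) = -6*(121 + sqrt(73)) = -726 - 6*sqrt(73)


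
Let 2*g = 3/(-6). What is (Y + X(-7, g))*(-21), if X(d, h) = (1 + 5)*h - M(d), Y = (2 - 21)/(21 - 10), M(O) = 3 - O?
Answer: 6111/22 ≈ 277.77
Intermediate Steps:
g = -¼ (g = (3/(-6))/2 = (3*(-⅙))/2 = (½)*(-½) = -¼ ≈ -0.25000)
Y = -19/11 ≈ -1.7273
X(d, h) = -3 + d + 6*h (X(d, h) = (1 + 5)*h - (3 - d) = 6*h + (-3 + d) = -3 + d + 6*h)
(Y + X(-7, g))*(-21) = (-19/11 + (-3 - 7 + 6*(-¼)))*(-21) = (-19/11 + (-3 - 7 - 3/2))*(-21) = (-19/11 - 23/2)*(-21) = -291/22*(-21) = 6111/22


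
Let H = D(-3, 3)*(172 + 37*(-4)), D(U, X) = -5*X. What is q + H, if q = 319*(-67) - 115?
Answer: -21848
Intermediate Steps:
q = -21488 (q = -21373 - 115 = -21488)
H = -360 (H = (-5*3)*(172 + 37*(-4)) = -15*(172 - 148) = -15*24 = -360)
q + H = -21488 - 360 = -21848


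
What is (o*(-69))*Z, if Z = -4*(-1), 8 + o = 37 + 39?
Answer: -18768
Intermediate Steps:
o = 68 (o = -8 + (37 + 39) = -8 + 76 = 68)
Z = 4
(o*(-69))*Z = (68*(-69))*4 = -4692*4 = -18768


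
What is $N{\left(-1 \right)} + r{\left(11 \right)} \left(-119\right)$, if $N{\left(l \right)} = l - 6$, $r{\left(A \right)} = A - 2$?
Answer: $-1078$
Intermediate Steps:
$r{\left(A \right)} = -2 + A$
$N{\left(l \right)} = -6 + l$ ($N{\left(l \right)} = l - 6 = -6 + l$)
$N{\left(-1 \right)} + r{\left(11 \right)} \left(-119\right) = \left(-6 - 1\right) + \left(-2 + 11\right) \left(-119\right) = -7 + 9 \left(-119\right) = -7 - 1071 = -1078$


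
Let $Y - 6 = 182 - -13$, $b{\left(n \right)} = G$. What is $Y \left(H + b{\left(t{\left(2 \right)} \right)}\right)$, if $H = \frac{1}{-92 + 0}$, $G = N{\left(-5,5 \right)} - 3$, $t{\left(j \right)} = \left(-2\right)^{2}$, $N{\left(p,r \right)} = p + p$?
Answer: $- \frac{240597}{92} \approx -2615.2$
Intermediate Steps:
$N{\left(p,r \right)} = 2 p$
$t{\left(j \right)} = 4$
$G = -13$ ($G = 2 \left(-5\right) - 3 = -10 - 3 = -13$)
$b{\left(n \right)} = -13$
$Y = 201$ ($Y = 6 + \left(182 - -13\right) = 6 + \left(182 + 13\right) = 6 + 195 = 201$)
$H = - \frac{1}{92}$ ($H = \frac{1}{-92} = - \frac{1}{92} \approx -0.01087$)
$Y \left(H + b{\left(t{\left(2 \right)} \right)}\right) = 201 \left(- \frac{1}{92} - 13\right) = 201 \left(- \frac{1197}{92}\right) = - \frac{240597}{92}$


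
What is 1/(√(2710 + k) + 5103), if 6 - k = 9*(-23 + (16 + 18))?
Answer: 5103/26037992 - √2617/26037992 ≈ 0.00019402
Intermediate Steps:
k = -93 (k = 6 - 9*(-23 + (16 + 18)) = 6 - 9*(-23 + 34) = 6 - 9*11 = 6 - 1*99 = 6 - 99 = -93)
1/(√(2710 + k) + 5103) = 1/(√(2710 - 93) + 5103) = 1/(√2617 + 5103) = 1/(5103 + √2617)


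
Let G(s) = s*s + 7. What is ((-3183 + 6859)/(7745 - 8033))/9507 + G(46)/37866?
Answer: 236400523/4319904744 ≈ 0.054724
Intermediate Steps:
G(s) = 7 + s² (G(s) = s² + 7 = 7 + s²)
((-3183 + 6859)/(7745 - 8033))/9507 + G(46)/37866 = ((-3183 + 6859)/(7745 - 8033))/9507 + (7 + 46²)/37866 = (3676/(-288))*(1/9507) + (7 + 2116)*(1/37866) = (3676*(-1/288))*(1/9507) + 2123*(1/37866) = -919/72*1/9507 + 2123/37866 = -919/684504 + 2123/37866 = 236400523/4319904744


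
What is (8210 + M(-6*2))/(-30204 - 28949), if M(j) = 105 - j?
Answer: -8327/59153 ≈ -0.14077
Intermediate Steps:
(8210 + M(-6*2))/(-30204 - 28949) = (8210 + (105 - (-6)*2))/(-30204 - 28949) = (8210 + (105 - 1*(-12)))/(-59153) = (8210 + (105 + 12))*(-1/59153) = (8210 + 117)*(-1/59153) = 8327*(-1/59153) = -8327/59153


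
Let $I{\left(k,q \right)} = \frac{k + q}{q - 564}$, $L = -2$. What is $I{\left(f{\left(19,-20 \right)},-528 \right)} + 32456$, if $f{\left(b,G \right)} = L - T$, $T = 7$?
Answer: $\frac{11814163}{364} \approx 32457.0$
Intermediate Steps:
$f{\left(b,G \right)} = -9$ ($f{\left(b,G \right)} = -2 - 7 = -9$)
$I{\left(k,q \right)} = \frac{k + q}{-564 + q}$
$I{\left(f{\left(19,-20 \right)},-528 \right)} + 32456 = \frac{-9 - 528}{-564 - 528} + 32456 = \frac{1}{-1092} \left(-537\right) + 32456 = \left(- \frac{1}{1092}\right) \left(-537\right) + 32456 = \frac{179}{364} + 32456 = \frac{11814163}{364}$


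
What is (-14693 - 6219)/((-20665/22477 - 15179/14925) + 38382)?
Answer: -3507666216600/6437665095221 ≈ -0.54487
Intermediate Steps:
(-14693 - 6219)/((-20665/22477 - 15179/14925) + 38382) = -20912/((-20665*1/22477 - 15179*1/14925) + 38382) = -20912/((-20665/22477 - 15179/14925) + 38382) = -20912/(-649603508/335469225 + 38382) = -20912/12875330190442/335469225 = -20912*335469225/12875330190442 = -3507666216600/6437665095221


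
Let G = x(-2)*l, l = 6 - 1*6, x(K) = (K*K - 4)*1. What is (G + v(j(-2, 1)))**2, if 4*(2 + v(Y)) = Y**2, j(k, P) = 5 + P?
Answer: 49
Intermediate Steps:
x(K) = -4 + K**2 (x(K) = (K**2 - 4)*1 = (-4 + K**2)*1 = -4 + K**2)
l = 0 (l = 6 - 6 = 0)
v(Y) = -2 + Y**2/4
G = 0 (G = (-4 + (-2)**2)*0 = (-4 + 4)*0 = 0*0 = 0)
(G + v(j(-2, 1)))**2 = (0 + (-2 + (5 + 1)**2/4))**2 = (0 + (-2 + (1/4)*6**2))**2 = (0 + (-2 + (1/4)*36))**2 = (0 + (-2 + 9))**2 = (0 + 7)**2 = 7**2 = 49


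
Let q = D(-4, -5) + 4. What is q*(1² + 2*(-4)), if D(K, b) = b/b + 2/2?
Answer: -42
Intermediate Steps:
D(K, b) = 2 (D(K, b) = 1 + 2*(½) = 1 + 1 = 2)
q = 6 (q = 2 + 4 = 6)
q*(1² + 2*(-4)) = 6*(1² + 2*(-4)) = 6*(1 - 8) = 6*(-7) = -42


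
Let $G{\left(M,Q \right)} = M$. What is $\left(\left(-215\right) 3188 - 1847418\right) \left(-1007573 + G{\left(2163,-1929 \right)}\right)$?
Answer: $2546540653580$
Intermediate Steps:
$\left(\left(-215\right) 3188 - 1847418\right) \left(-1007573 + G{\left(2163,-1929 \right)}\right) = \left(\left(-215\right) 3188 - 1847418\right) \left(-1007573 + 2163\right) = \left(-685420 - 1847418\right) \left(-1005410\right) = \left(-2532838\right) \left(-1005410\right) = 2546540653580$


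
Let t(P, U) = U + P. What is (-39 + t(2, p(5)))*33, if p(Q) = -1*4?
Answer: -1353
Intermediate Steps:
p(Q) = -4
t(P, U) = P + U
(-39 + t(2, p(5)))*33 = (-39 + (2 - 4))*33 = (-39 - 2)*33 = -41*33 = -1353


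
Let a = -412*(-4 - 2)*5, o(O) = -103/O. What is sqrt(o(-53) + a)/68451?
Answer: sqrt(34724699)/3627903 ≈ 0.0016243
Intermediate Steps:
a = 12360 (a = -(-2472)*5 = -412*(-30) = 12360)
sqrt(o(-53) + a)/68451 = sqrt(-103/(-53) + 12360)/68451 = sqrt(-103*(-1/53) + 12360)*(1/68451) = sqrt(103/53 + 12360)*(1/68451) = sqrt(655183/53)*(1/68451) = (sqrt(34724699)/53)*(1/68451) = sqrt(34724699)/3627903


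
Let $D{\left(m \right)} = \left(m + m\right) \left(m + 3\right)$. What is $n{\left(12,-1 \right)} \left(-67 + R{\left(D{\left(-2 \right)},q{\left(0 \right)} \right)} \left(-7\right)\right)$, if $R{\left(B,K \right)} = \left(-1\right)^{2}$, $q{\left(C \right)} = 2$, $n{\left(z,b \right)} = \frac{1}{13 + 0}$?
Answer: $- \frac{74}{13} \approx -5.6923$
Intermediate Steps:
$D{\left(m \right)} = 2 m \left(3 + m\right)$
$n{\left(z,b \right)} = \frac{1}{13}$
$R{\left(B,K \right)} = 1$
$n{\left(12,-1 \right)} \left(-67 + R{\left(D{\left(-2 \right)},q{\left(0 \right)} \right)} \left(-7\right)\right) = \frac{-67 + 1 \left(-7\right)}{13} = \frac{-67 - 7}{13} = \frac{1}{13} \left(-74\right) = - \frac{74}{13}$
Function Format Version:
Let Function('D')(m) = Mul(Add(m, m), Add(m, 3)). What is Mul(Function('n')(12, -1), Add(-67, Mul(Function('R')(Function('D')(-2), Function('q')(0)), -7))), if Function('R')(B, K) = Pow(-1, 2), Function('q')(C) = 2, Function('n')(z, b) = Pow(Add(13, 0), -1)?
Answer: Rational(-74, 13) ≈ -5.6923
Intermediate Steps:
Function('D')(m) = Mul(2, m, Add(3, m)) (Function('D')(m) = Mul(Mul(2, m), Add(3, m)) = Mul(2, m, Add(3, m)))
Function('n')(z, b) = Rational(1, 13) (Function('n')(z, b) = Pow(13, -1) = Rational(1, 13))
Function('R')(B, K) = 1
Mul(Function('n')(12, -1), Add(-67, Mul(Function('R')(Function('D')(-2), Function('q')(0)), -7))) = Mul(Rational(1, 13), Add(-67, Mul(1, -7))) = Mul(Rational(1, 13), Add(-67, -7)) = Mul(Rational(1, 13), -74) = Rational(-74, 13)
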